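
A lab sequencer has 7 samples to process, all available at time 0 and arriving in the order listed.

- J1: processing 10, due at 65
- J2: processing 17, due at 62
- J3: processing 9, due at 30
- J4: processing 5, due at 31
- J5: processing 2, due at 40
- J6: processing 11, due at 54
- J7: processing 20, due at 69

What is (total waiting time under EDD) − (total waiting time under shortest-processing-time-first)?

22

EDD (increasing due date): J3 J4 J5 J6 J2 J1 J7.
J3: waits 0, runs 0→9
J4: waits 9, runs 9→14
J5: waits 14, runs 14→16
J6: waits 16, runs 16→27
J2: waits 27, runs 27→44
J1: waits 44, runs 44→54
J7: waits 54, runs 54→74
Sum = 0+9+14+16+27+44+54 = 164.
SPT (increasing processing time): J5 J4 J3 J1 J6 J2 J7.
J5: waits 0, runs 0→2
J4: waits 2, runs 2→7
J3: waits 7, runs 7→16
J1: waits 16, runs 16→26
J6: waits 26, runs 26→37
J2: waits 37, runs 37→54
J7: waits 54, runs 54→74
Sum = 0+2+7+16+26+37+54 = 142.
Difference = 164 − 142 = 22.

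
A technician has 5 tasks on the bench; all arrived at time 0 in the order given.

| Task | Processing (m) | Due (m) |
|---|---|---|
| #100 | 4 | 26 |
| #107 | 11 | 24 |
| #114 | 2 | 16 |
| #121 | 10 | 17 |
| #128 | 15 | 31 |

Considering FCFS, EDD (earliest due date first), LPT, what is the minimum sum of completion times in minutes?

105

FIFO (arrival order): #100 #107 #114 #121 #128.
#100: 0→4
#107: 4→15
#114: 15→17
#121: 17→27
#128: 27→42
Sum = 4+15+17+27+42 = 105.
EDD (increasing due date): #114 #121 #107 #100 #128.
#114: 0→2
#121: 2→12
#107: 12→23
#100: 23→27
#128: 27→42
Sum = 2+12+23+27+42 = 106.
LPT (decreasing processing time): #128 #107 #121 #100 #114.
#128: 0→15
#107: 15→26
#121: 26→36
#100: 36→40
#114: 40→42
Sum = 15+26+36+40+42 = 159.
FIFO 105, EDD 106, LPT 159 → minimum 105.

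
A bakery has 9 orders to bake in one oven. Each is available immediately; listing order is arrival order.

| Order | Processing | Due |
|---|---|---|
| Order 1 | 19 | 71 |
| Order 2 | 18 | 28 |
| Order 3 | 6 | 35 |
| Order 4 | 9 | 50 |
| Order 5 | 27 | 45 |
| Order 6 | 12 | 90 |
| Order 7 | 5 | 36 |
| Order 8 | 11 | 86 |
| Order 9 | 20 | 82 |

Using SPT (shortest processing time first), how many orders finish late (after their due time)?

4

SPT (increasing processing time): Order 7 Order 3 Order 4 Order 8 Order 6 Order 2 Order 1 Order 9 Order 5.
Order 7: 0→5, due 36, tardiness 0
Order 3: 5→11, due 35, tardiness 0
Order 4: 11→20, due 50, tardiness 0
Order 8: 20→31, due 86, tardiness 0
Order 6: 31→43, due 90, tardiness 0
Order 2: 43→61, due 28, tardiness 33
Order 1: 61→80, due 71, tardiness 9
Order 9: 80→100, due 82, tardiness 18
Order 5: 100→127, due 45, tardiness 82
Late orders: 4.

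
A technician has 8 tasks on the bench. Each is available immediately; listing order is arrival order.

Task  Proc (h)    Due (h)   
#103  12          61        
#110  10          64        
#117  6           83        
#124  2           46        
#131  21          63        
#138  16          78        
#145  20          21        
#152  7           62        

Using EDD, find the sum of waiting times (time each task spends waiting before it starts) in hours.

EDD (increasing due date): #145 #124 #103 #152 #131 #110 #138 #117.
#145: waits 0, runs 0→20
#124: waits 20, runs 20→22
#103: waits 22, runs 22→34
#152: waits 34, runs 34→41
#131: waits 41, runs 41→62
#110: waits 62, runs 62→72
#138: waits 72, runs 72→88
#117: waits 88, runs 88→94
Sum = 0+20+22+34+41+62+72+88 = 339.

339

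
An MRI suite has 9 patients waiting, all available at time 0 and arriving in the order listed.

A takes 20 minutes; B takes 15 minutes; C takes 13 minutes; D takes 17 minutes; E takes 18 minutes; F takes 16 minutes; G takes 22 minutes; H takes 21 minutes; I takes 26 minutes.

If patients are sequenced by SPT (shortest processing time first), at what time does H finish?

120

SPT (increasing processing time): C B F D E A H G I.
C: 0→13
B: 13→28
F: 28→44
D: 44→61
E: 61→79
A: 79→99
H: 99→120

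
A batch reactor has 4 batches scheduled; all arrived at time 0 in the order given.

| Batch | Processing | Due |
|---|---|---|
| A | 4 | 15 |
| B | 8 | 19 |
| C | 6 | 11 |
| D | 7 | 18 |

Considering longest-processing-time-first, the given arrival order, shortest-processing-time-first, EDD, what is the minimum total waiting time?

LPT (decreasing processing time): B D C A.
B: waits 0, runs 0→8
D: waits 8, runs 8→15
C: waits 15, runs 15→21
A: waits 21, runs 21→25
Sum = 0+8+15+21 = 44.
FIFO (arrival order): A B C D.
A: waits 0, runs 0→4
B: waits 4, runs 4→12
C: waits 12, runs 12→18
D: waits 18, runs 18→25
Sum = 0+4+12+18 = 34.
SPT (increasing processing time): A C D B.
A: waits 0, runs 0→4
C: waits 4, runs 4→10
D: waits 10, runs 10→17
B: waits 17, runs 17→25
Sum = 0+4+10+17 = 31.
EDD (increasing due date): C A D B.
C: waits 0, runs 0→6
A: waits 6, runs 6→10
D: waits 10, runs 10→17
B: waits 17, runs 17→25
Sum = 0+6+10+17 = 33.
LPT 44, FIFO 34, SPT 31, EDD 33 → minimum 31.

31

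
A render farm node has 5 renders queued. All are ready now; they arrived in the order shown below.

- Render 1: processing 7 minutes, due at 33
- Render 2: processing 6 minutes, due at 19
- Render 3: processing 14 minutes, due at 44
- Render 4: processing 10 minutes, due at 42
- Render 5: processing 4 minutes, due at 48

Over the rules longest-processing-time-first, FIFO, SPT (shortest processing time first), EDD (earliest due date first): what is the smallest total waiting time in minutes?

58

LPT (decreasing processing time): Render 3 Render 4 Render 1 Render 2 Render 5.
Render 3: waits 0, runs 0→14
Render 4: waits 14, runs 14→24
Render 1: waits 24, runs 24→31
Render 2: waits 31, runs 31→37
Render 5: waits 37, runs 37→41
Sum = 0+14+24+31+37 = 106.
FIFO (arrival order): Render 1 Render 2 Render 3 Render 4 Render 5.
Render 1: waits 0, runs 0→7
Render 2: waits 7, runs 7→13
Render 3: waits 13, runs 13→27
Render 4: waits 27, runs 27→37
Render 5: waits 37, runs 37→41
Sum = 0+7+13+27+37 = 84.
SPT (increasing processing time): Render 5 Render 2 Render 1 Render 4 Render 3.
Render 5: waits 0, runs 0→4
Render 2: waits 4, runs 4→10
Render 1: waits 10, runs 10→17
Render 4: waits 17, runs 17→27
Render 3: waits 27, runs 27→41
Sum = 0+4+10+17+27 = 58.
EDD (increasing due date): Render 2 Render 1 Render 4 Render 3 Render 5.
Render 2: waits 0, runs 0→6
Render 1: waits 6, runs 6→13
Render 4: waits 13, runs 13→23
Render 3: waits 23, runs 23→37
Render 5: waits 37, runs 37→41
Sum = 0+6+13+23+37 = 79.
LPT 106, FIFO 84, SPT 58, EDD 79 → minimum 58.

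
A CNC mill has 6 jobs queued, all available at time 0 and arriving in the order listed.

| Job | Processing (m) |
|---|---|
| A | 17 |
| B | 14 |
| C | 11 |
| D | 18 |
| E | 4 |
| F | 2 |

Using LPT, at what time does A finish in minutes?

35

LPT (decreasing processing time): D A B C E F.
D: 0→18
A: 18→35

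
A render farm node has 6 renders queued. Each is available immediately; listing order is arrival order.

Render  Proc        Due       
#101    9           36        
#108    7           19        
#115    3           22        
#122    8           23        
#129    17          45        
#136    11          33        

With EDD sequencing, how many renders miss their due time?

2

EDD (increasing due date): #108 #115 #122 #136 #101 #129.
#108: 0→7, due 19, tardiness 0
#115: 7→10, due 22, tardiness 0
#122: 10→18, due 23, tardiness 0
#136: 18→29, due 33, tardiness 0
#101: 29→38, due 36, tardiness 2
#129: 38→55, due 45, tardiness 10
Late renders: 2.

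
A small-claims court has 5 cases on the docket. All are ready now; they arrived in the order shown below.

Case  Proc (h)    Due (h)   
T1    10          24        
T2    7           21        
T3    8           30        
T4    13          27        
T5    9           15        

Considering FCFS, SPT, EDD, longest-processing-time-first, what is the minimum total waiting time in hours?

80

FIFO (arrival order): T1 T2 T3 T4 T5.
T1: waits 0, runs 0→10
T2: waits 10, runs 10→17
T3: waits 17, runs 17→25
T4: waits 25, runs 25→38
T5: waits 38, runs 38→47
Sum = 0+10+17+25+38 = 90.
SPT (increasing processing time): T2 T3 T5 T1 T4.
T2: waits 0, runs 0→7
T3: waits 7, runs 7→15
T5: waits 15, runs 15→24
T1: waits 24, runs 24→34
T4: waits 34, runs 34→47
Sum = 0+7+15+24+34 = 80.
EDD (increasing due date): T5 T2 T1 T4 T3.
T5: waits 0, runs 0→9
T2: waits 9, runs 9→16
T1: waits 16, runs 16→26
T4: waits 26, runs 26→39
T3: waits 39, runs 39→47
Sum = 0+9+16+26+39 = 90.
LPT (decreasing processing time): T4 T1 T5 T3 T2.
T4: waits 0, runs 0→13
T1: waits 13, runs 13→23
T5: waits 23, runs 23→32
T3: waits 32, runs 32→40
T2: waits 40, runs 40→47
Sum = 0+13+23+32+40 = 108.
FIFO 90, SPT 80, EDD 90, LPT 108 → minimum 80.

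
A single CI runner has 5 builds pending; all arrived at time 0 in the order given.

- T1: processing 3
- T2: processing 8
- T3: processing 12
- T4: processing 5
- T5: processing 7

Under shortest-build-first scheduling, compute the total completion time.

SPT (increasing processing time): T1 T4 T5 T2 T3.
T1: 0→3
T4: 3→8
T5: 8→15
T2: 15→23
T3: 23→35
Sum = 3+8+15+23+35 = 84.

84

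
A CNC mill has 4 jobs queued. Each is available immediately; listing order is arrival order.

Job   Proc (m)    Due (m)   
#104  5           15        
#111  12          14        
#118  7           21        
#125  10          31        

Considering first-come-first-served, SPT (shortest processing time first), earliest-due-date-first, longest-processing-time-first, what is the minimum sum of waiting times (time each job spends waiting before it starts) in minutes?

39

FIFO (arrival order): #104 #111 #118 #125.
#104: waits 0, runs 0→5
#111: waits 5, runs 5→17
#118: waits 17, runs 17→24
#125: waits 24, runs 24→34
Sum = 0+5+17+24 = 46.
SPT (increasing processing time): #104 #118 #125 #111.
#104: waits 0, runs 0→5
#118: waits 5, runs 5→12
#125: waits 12, runs 12→22
#111: waits 22, runs 22→34
Sum = 0+5+12+22 = 39.
EDD (increasing due date): #111 #104 #118 #125.
#111: waits 0, runs 0→12
#104: waits 12, runs 12→17
#118: waits 17, runs 17→24
#125: waits 24, runs 24→34
Sum = 0+12+17+24 = 53.
LPT (decreasing processing time): #111 #125 #118 #104.
#111: waits 0, runs 0→12
#125: waits 12, runs 12→22
#118: waits 22, runs 22→29
#104: waits 29, runs 29→34
Sum = 0+12+22+29 = 63.
FIFO 46, SPT 39, EDD 53, LPT 63 → minimum 39.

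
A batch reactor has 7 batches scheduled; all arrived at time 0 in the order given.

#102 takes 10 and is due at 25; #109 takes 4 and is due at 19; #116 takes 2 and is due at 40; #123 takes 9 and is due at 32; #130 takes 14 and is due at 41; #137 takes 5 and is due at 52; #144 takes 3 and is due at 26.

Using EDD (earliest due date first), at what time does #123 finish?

26

EDD (increasing due date): #109 #102 #144 #123 #116 #130 #137.
#109: 0→4
#102: 4→14
#144: 14→17
#123: 17→26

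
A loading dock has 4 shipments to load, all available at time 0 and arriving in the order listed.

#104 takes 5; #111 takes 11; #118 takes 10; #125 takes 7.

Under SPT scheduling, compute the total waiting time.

39

SPT (increasing processing time): #104 #125 #118 #111.
#104: waits 0, runs 0→5
#125: waits 5, runs 5→12
#118: waits 12, runs 12→22
#111: waits 22, runs 22→33
Sum = 0+5+12+22 = 39.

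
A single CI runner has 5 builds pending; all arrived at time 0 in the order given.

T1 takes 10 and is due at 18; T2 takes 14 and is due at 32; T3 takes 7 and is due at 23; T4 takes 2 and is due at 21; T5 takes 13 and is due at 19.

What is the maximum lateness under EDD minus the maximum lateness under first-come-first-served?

EDD (increasing due date): T1 T5 T4 T3 T2.
T1: 0→10, due 18, lateness -8
T5: 10→23, due 19, lateness 4
T4: 23→25, due 21, lateness 4
T3: 25→32, due 23, lateness 9
T2: 32→46, due 32, lateness 14
Maximum = 14.
FIFO (arrival order): T1 T2 T3 T4 T5.
T1: 0→10, due 18, lateness -8
T2: 10→24, due 32, lateness -8
T3: 24→31, due 23, lateness 8
T4: 31→33, due 21, lateness 12
T5: 33→46, due 19, lateness 27
Maximum = 27.
Difference = 14 − 27 = -13.

-13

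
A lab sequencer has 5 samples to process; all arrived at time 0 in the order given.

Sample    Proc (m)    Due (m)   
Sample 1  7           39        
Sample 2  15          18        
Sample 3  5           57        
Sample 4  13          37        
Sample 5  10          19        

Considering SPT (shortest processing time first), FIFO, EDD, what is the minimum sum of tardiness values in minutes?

SPT (increasing processing time): Sample 3 Sample 1 Sample 5 Sample 4 Sample 2.
Sample 3: 0→5, due 57, tardiness 0
Sample 1: 5→12, due 39, tardiness 0
Sample 5: 12→22, due 19, tardiness 3
Sample 4: 22→35, due 37, tardiness 0
Sample 2: 35→50, due 18, tardiness 32
Sum = 0+0+3+0+32 = 35.
FIFO (arrival order): Sample 1 Sample 2 Sample 3 Sample 4 Sample 5.
Sample 1: 0→7, due 39, tardiness 0
Sample 2: 7→22, due 18, tardiness 4
Sample 3: 22→27, due 57, tardiness 0
Sample 4: 27→40, due 37, tardiness 3
Sample 5: 40→50, due 19, tardiness 31
Sum = 0+4+0+3+31 = 38.
EDD (increasing due date): Sample 2 Sample 5 Sample 4 Sample 1 Sample 3.
Sample 2: 0→15, due 18, tardiness 0
Sample 5: 15→25, due 19, tardiness 6
Sample 4: 25→38, due 37, tardiness 1
Sample 1: 38→45, due 39, tardiness 6
Sample 3: 45→50, due 57, tardiness 0
Sum = 0+6+1+6+0 = 13.
SPT 35, FIFO 38, EDD 13 → minimum 13.

13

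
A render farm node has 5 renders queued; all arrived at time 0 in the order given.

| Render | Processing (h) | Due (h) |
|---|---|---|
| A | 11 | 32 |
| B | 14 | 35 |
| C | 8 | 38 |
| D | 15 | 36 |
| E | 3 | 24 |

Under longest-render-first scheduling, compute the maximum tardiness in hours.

LPT (decreasing processing time): D B A C E.
D: 0→15, due 36, tardiness 0
B: 15→29, due 35, tardiness 0
A: 29→40, due 32, tardiness 8
C: 40→48, due 38, tardiness 10
E: 48→51, due 24, tardiness 27
Maximum = 27.

27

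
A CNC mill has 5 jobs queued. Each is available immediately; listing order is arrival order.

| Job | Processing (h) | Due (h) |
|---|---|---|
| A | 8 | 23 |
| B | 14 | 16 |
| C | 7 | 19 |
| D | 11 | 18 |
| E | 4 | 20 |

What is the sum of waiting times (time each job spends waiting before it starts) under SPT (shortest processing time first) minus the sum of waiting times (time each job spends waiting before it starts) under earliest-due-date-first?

-43

SPT (increasing processing time): E C A D B.
E: waits 0, runs 0→4
C: waits 4, runs 4→11
A: waits 11, runs 11→19
D: waits 19, runs 19→30
B: waits 30, runs 30→44
Sum = 0+4+11+19+30 = 64.
EDD (increasing due date): B D C E A.
B: waits 0, runs 0→14
D: waits 14, runs 14→25
C: waits 25, runs 25→32
E: waits 32, runs 32→36
A: waits 36, runs 36→44
Sum = 0+14+25+32+36 = 107.
Difference = 64 − 107 = -43.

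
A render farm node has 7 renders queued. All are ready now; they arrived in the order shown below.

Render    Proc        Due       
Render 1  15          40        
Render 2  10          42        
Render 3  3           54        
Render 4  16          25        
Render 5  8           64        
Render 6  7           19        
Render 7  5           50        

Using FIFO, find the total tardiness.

FIFO (arrival order): Render 1 Render 2 Render 3 Render 4 Render 5 Render 6 Render 7.
Render 1: 0→15, due 40, tardiness 0
Render 2: 15→25, due 42, tardiness 0
Render 3: 25→28, due 54, tardiness 0
Render 4: 28→44, due 25, tardiness 19
Render 5: 44→52, due 64, tardiness 0
Render 6: 52→59, due 19, tardiness 40
Render 7: 59→64, due 50, tardiness 14
Sum = 0+0+0+19+0+40+14 = 73.

73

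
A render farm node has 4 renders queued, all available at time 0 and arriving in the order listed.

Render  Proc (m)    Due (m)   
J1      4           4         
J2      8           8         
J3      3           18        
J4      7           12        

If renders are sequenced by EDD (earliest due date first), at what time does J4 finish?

EDD (increasing due date): J1 J2 J4 J3.
J1: 0→4
J2: 4→12
J4: 12→19

19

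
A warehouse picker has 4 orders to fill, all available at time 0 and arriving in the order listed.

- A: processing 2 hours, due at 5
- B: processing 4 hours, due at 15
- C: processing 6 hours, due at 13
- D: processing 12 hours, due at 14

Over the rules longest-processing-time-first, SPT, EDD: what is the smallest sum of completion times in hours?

44

LPT (decreasing processing time): D C B A.
D: 0→12
C: 12→18
B: 18→22
A: 22→24
Sum = 12+18+22+24 = 76.
SPT (increasing processing time): A B C D.
A: 0→2
B: 2→6
C: 6→12
D: 12→24
Sum = 2+6+12+24 = 44.
EDD (increasing due date): A C D B.
A: 0→2
C: 2→8
D: 8→20
B: 20→24
Sum = 2+8+20+24 = 54.
LPT 76, SPT 44, EDD 54 → minimum 44.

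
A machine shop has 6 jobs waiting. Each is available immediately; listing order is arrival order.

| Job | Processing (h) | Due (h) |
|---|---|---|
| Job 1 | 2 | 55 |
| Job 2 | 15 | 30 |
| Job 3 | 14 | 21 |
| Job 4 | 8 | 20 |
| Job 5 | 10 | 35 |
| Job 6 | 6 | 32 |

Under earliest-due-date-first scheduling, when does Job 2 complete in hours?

EDD (increasing due date): Job 4 Job 3 Job 2 Job 6 Job 5 Job 1.
Job 4: 0→8
Job 3: 8→22
Job 2: 22→37

37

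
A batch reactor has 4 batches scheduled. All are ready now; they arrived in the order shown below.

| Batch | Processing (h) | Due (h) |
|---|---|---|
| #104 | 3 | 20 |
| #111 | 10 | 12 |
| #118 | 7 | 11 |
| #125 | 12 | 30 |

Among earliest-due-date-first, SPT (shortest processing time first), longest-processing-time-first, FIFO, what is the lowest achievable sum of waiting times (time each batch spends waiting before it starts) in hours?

EDD (increasing due date): #118 #111 #104 #125.
#118: waits 0, runs 0→7
#111: waits 7, runs 7→17
#104: waits 17, runs 17→20
#125: waits 20, runs 20→32
Sum = 0+7+17+20 = 44.
SPT (increasing processing time): #104 #118 #111 #125.
#104: waits 0, runs 0→3
#118: waits 3, runs 3→10
#111: waits 10, runs 10→20
#125: waits 20, runs 20→32
Sum = 0+3+10+20 = 33.
LPT (decreasing processing time): #125 #111 #118 #104.
#125: waits 0, runs 0→12
#111: waits 12, runs 12→22
#118: waits 22, runs 22→29
#104: waits 29, runs 29→32
Sum = 0+12+22+29 = 63.
FIFO (arrival order): #104 #111 #118 #125.
#104: waits 0, runs 0→3
#111: waits 3, runs 3→13
#118: waits 13, runs 13→20
#125: waits 20, runs 20→32
Sum = 0+3+13+20 = 36.
EDD 44, SPT 33, LPT 63, FIFO 36 → minimum 33.

33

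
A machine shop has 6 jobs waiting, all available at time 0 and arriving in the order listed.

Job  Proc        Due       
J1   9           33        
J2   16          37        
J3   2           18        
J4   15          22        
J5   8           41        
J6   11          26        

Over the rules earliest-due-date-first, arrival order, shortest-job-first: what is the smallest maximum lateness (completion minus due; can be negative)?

EDD (increasing due date): J3 J4 J6 J1 J2 J5.
J3: 0→2, due 18, lateness -16
J4: 2→17, due 22, lateness -5
J6: 17→28, due 26, lateness 2
J1: 28→37, due 33, lateness 4
J2: 37→53, due 37, lateness 16
J5: 53→61, due 41, lateness 20
Maximum = 20.
FIFO (arrival order): J1 J2 J3 J4 J5 J6.
J1: 0→9, due 33, lateness -24
J2: 9→25, due 37, lateness -12
J3: 25→27, due 18, lateness 9
J4: 27→42, due 22, lateness 20
J5: 42→50, due 41, lateness 9
J6: 50→61, due 26, lateness 35
Maximum = 35.
SPT (increasing processing time): J3 J5 J1 J6 J4 J2.
J3: 0→2, due 18, lateness -16
J5: 2→10, due 41, lateness -31
J1: 10→19, due 33, lateness -14
J6: 19→30, due 26, lateness 4
J4: 30→45, due 22, lateness 23
J2: 45→61, due 37, lateness 24
Maximum = 24.
EDD 20, FIFO 35, SPT 24 → minimum 20.

20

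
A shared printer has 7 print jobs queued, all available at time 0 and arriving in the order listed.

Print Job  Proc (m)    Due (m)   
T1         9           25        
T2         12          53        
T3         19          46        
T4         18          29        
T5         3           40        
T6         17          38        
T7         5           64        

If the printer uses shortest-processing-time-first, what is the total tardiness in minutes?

80

SPT (increasing processing time): T5 T7 T1 T2 T6 T4 T3.
T5: 0→3, due 40, tardiness 0
T7: 3→8, due 64, tardiness 0
T1: 8→17, due 25, tardiness 0
T2: 17→29, due 53, tardiness 0
T6: 29→46, due 38, tardiness 8
T4: 46→64, due 29, tardiness 35
T3: 64→83, due 46, tardiness 37
Sum = 0+0+0+0+8+35+37 = 80.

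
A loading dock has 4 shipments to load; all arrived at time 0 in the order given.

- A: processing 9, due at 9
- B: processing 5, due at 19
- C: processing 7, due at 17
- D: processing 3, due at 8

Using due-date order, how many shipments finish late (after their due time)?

3

EDD (increasing due date): D A C B.
D: 0→3, due 8, tardiness 0
A: 3→12, due 9, tardiness 3
C: 12→19, due 17, tardiness 2
B: 19→24, due 19, tardiness 5
Late shipments: 3.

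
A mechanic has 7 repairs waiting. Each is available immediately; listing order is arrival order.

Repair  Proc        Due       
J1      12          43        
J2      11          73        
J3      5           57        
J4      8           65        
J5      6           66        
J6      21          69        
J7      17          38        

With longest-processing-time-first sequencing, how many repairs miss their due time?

LPT (decreasing processing time): J6 J7 J1 J2 J4 J5 J3.
J6: 0→21, due 69, tardiness 0
J7: 21→38, due 38, tardiness 0
J1: 38→50, due 43, tardiness 7
J2: 50→61, due 73, tardiness 0
J4: 61→69, due 65, tardiness 4
J5: 69→75, due 66, tardiness 9
J3: 75→80, due 57, tardiness 23
Late repairs: 4.

4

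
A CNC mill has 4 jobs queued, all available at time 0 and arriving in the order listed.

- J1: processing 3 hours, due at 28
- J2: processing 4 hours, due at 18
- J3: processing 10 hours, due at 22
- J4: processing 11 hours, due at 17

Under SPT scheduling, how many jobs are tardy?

SPT (increasing processing time): J1 J2 J3 J4.
J1: 0→3, due 28, tardiness 0
J2: 3→7, due 18, tardiness 0
J3: 7→17, due 22, tardiness 0
J4: 17→28, due 17, tardiness 11
Late jobs: 1.

1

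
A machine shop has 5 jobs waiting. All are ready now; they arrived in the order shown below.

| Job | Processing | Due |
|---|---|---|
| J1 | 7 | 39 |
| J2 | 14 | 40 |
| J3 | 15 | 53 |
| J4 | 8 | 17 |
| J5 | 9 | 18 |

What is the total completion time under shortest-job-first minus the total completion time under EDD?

-3

SPT (increasing processing time): J1 J4 J5 J2 J3.
J1: 0→7
J4: 7→15
J5: 15→24
J2: 24→38
J3: 38→53
Sum = 7+15+24+38+53 = 137.
EDD (increasing due date): J4 J5 J1 J2 J3.
J4: 0→8
J5: 8→17
J1: 17→24
J2: 24→38
J3: 38→53
Sum = 8+17+24+38+53 = 140.
Difference = 137 − 140 = -3.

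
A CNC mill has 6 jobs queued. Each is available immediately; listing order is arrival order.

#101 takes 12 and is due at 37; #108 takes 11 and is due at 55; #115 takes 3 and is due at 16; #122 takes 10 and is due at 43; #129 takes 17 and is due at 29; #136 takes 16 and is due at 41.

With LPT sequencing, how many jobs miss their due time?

LPT (decreasing processing time): #129 #136 #101 #108 #122 #115.
#129: 0→17, due 29, tardiness 0
#136: 17→33, due 41, tardiness 0
#101: 33→45, due 37, tardiness 8
#108: 45→56, due 55, tardiness 1
#122: 56→66, due 43, tardiness 23
#115: 66→69, due 16, tardiness 53
Late jobs: 4.

4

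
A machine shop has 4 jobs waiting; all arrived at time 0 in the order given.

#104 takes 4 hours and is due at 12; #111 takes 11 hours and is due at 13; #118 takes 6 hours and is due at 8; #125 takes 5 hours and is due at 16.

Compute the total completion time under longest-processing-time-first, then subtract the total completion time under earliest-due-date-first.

13

LPT (decreasing processing time): #111 #118 #125 #104.
#111: 0→11
#118: 11→17
#125: 17→22
#104: 22→26
Sum = 11+17+22+26 = 76.
EDD (increasing due date): #118 #104 #111 #125.
#118: 0→6
#104: 6→10
#111: 10→21
#125: 21→26
Sum = 6+10+21+26 = 63.
Difference = 76 − 63 = 13.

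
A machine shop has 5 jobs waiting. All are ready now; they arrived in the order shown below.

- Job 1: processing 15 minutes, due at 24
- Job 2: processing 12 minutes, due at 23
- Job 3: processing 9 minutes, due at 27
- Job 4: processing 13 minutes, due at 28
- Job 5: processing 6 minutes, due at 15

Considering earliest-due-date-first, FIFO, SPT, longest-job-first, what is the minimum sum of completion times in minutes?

143

EDD (increasing due date): Job 5 Job 2 Job 1 Job 3 Job 4.
Job 5: 0→6
Job 2: 6→18
Job 1: 18→33
Job 3: 33→42
Job 4: 42→55
Sum = 6+18+33+42+55 = 154.
FIFO (arrival order): Job 1 Job 2 Job 3 Job 4 Job 5.
Job 1: 0→15
Job 2: 15→27
Job 3: 27→36
Job 4: 36→49
Job 5: 49→55
Sum = 15+27+36+49+55 = 182.
SPT (increasing processing time): Job 5 Job 3 Job 2 Job 4 Job 1.
Job 5: 0→6
Job 3: 6→15
Job 2: 15→27
Job 4: 27→40
Job 1: 40→55
Sum = 6+15+27+40+55 = 143.
LPT (decreasing processing time): Job 1 Job 4 Job 2 Job 3 Job 5.
Job 1: 0→15
Job 4: 15→28
Job 2: 28→40
Job 3: 40→49
Job 5: 49→55
Sum = 15+28+40+49+55 = 187.
EDD 154, FIFO 182, SPT 143, LPT 187 → minimum 143.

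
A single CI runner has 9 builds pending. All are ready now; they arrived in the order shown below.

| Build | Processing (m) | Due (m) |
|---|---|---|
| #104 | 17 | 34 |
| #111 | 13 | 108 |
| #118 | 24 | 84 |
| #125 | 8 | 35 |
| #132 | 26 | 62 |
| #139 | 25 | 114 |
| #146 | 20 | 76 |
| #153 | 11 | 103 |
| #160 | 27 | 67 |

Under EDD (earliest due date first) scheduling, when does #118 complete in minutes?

EDD (increasing due date): #104 #125 #132 #160 #146 #118 #153 #111 #139.
#104: 0→17
#125: 17→25
#132: 25→51
#160: 51→78
#146: 78→98
#118: 98→122

122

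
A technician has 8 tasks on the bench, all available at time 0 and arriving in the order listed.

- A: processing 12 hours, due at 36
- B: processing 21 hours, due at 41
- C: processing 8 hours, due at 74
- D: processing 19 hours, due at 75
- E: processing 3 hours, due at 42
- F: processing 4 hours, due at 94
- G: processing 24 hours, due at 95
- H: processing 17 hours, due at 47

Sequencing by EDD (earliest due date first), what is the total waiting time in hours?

EDD (increasing due date): A B E H C D F G.
A: waits 0, runs 0→12
B: waits 12, runs 12→33
E: waits 33, runs 33→36
H: waits 36, runs 36→53
C: waits 53, runs 53→61
D: waits 61, runs 61→80
F: waits 80, runs 80→84
G: waits 84, runs 84→108
Sum = 0+12+33+36+53+61+80+84 = 359.

359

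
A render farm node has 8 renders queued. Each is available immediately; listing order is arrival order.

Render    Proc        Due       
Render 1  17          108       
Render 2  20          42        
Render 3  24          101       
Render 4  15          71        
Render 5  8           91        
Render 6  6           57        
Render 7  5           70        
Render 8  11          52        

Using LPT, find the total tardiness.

126

LPT (decreasing processing time): Render 3 Render 2 Render 1 Render 4 Render 8 Render 5 Render 6 Render 7.
Render 3: 0→24, due 101, tardiness 0
Render 2: 24→44, due 42, tardiness 2
Render 1: 44→61, due 108, tardiness 0
Render 4: 61→76, due 71, tardiness 5
Render 8: 76→87, due 52, tardiness 35
Render 5: 87→95, due 91, tardiness 4
Render 6: 95→101, due 57, tardiness 44
Render 7: 101→106, due 70, tardiness 36
Sum = 0+2+0+5+35+4+44+36 = 126.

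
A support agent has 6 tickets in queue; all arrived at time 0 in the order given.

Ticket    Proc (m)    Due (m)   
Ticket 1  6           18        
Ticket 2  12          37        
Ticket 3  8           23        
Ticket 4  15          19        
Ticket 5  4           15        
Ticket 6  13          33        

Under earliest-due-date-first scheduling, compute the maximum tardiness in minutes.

21

EDD (increasing due date): Ticket 5 Ticket 1 Ticket 4 Ticket 3 Ticket 6 Ticket 2.
Ticket 5: 0→4, due 15, tardiness 0
Ticket 1: 4→10, due 18, tardiness 0
Ticket 4: 10→25, due 19, tardiness 6
Ticket 3: 25→33, due 23, tardiness 10
Ticket 6: 33→46, due 33, tardiness 13
Ticket 2: 46→58, due 37, tardiness 21
Maximum = 21.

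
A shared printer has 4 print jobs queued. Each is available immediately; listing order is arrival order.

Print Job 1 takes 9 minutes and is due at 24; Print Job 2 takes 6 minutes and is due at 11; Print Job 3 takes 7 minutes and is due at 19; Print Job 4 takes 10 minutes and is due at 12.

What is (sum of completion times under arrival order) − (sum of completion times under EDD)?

FIFO (arrival order): Print Job 1 Print Job 2 Print Job 3 Print Job 4.
Print Job 1: 0→9
Print Job 2: 9→15
Print Job 3: 15→22
Print Job 4: 22→32
Sum = 9+15+22+32 = 78.
EDD (increasing due date): Print Job 2 Print Job 4 Print Job 3 Print Job 1.
Print Job 2: 0→6
Print Job 4: 6→16
Print Job 3: 16→23
Print Job 1: 23→32
Sum = 6+16+23+32 = 77.
Difference = 78 − 77 = 1.

1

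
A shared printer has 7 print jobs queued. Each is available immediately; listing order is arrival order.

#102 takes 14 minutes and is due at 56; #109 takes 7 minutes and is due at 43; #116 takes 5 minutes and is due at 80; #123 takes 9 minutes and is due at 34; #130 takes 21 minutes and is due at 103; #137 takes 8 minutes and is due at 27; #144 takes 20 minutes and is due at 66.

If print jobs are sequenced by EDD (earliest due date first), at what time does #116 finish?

63

EDD (increasing due date): #137 #123 #109 #102 #144 #116 #130.
#137: 0→8
#123: 8→17
#109: 17→24
#102: 24→38
#144: 38→58
#116: 58→63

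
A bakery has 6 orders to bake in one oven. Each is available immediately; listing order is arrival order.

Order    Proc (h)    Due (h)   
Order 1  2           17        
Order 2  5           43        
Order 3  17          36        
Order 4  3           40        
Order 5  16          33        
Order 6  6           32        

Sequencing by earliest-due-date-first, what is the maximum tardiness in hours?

EDD (increasing due date): Order 1 Order 6 Order 5 Order 3 Order 4 Order 2.
Order 1: 0→2, due 17, tardiness 0
Order 6: 2→8, due 32, tardiness 0
Order 5: 8→24, due 33, tardiness 0
Order 3: 24→41, due 36, tardiness 5
Order 4: 41→44, due 40, tardiness 4
Order 2: 44→49, due 43, tardiness 6
Maximum = 6.

6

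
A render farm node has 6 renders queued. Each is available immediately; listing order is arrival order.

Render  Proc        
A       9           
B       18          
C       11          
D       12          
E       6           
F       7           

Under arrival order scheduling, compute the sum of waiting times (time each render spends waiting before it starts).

180

FIFO (arrival order): A B C D E F.
A: waits 0, runs 0→9
B: waits 9, runs 9→27
C: waits 27, runs 27→38
D: waits 38, runs 38→50
E: waits 50, runs 50→56
F: waits 56, runs 56→63
Sum = 0+9+27+38+50+56 = 180.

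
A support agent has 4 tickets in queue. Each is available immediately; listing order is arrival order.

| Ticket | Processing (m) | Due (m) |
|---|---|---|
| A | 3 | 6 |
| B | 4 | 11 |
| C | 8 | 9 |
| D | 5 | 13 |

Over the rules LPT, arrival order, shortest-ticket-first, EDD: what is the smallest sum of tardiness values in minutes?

LPT (decreasing processing time): C D B A.
C: 0→8, due 9, tardiness 0
D: 8→13, due 13, tardiness 0
B: 13→17, due 11, tardiness 6
A: 17→20, due 6, tardiness 14
Sum = 0+0+6+14 = 20.
FIFO (arrival order): A B C D.
A: 0→3, due 6, tardiness 0
B: 3→7, due 11, tardiness 0
C: 7→15, due 9, tardiness 6
D: 15→20, due 13, tardiness 7
Sum = 0+0+6+7 = 13.
SPT (increasing processing time): A B D C.
A: 0→3, due 6, tardiness 0
B: 3→7, due 11, tardiness 0
D: 7→12, due 13, tardiness 0
C: 12→20, due 9, tardiness 11
Sum = 0+0+0+11 = 11.
EDD (increasing due date): A C B D.
A: 0→3, due 6, tardiness 0
C: 3→11, due 9, tardiness 2
B: 11→15, due 11, tardiness 4
D: 15→20, due 13, tardiness 7
Sum = 0+2+4+7 = 13.
LPT 20, FIFO 13, SPT 11, EDD 13 → minimum 11.

11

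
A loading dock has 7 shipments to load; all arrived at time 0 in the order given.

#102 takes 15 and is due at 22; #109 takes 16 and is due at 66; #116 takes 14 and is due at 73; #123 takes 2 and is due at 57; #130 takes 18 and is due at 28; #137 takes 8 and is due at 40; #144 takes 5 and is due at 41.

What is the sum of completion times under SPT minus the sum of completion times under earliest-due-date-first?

-90

SPT (increasing processing time): #123 #144 #137 #116 #102 #109 #130.
#123: 0→2
#144: 2→7
#137: 7→15
#116: 15→29
#102: 29→44
#109: 44→60
#130: 60→78
Sum = 2+7+15+29+44+60+78 = 235.
EDD (increasing due date): #102 #130 #137 #144 #123 #109 #116.
#102: 0→15
#130: 15→33
#137: 33→41
#144: 41→46
#123: 46→48
#109: 48→64
#116: 64→78
Sum = 15+33+41+46+48+64+78 = 325.
Difference = 235 − 325 = -90.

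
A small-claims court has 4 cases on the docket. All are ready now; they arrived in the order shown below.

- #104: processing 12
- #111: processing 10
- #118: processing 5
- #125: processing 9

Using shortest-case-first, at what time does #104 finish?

36

SPT (increasing processing time): #118 #125 #111 #104.
#118: 0→5
#125: 5→14
#111: 14→24
#104: 24→36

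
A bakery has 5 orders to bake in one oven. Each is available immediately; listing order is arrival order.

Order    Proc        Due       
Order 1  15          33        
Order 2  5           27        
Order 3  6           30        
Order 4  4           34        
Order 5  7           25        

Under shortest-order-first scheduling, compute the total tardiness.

4

SPT (increasing processing time): Order 4 Order 2 Order 3 Order 5 Order 1.
Order 4: 0→4, due 34, tardiness 0
Order 2: 4→9, due 27, tardiness 0
Order 3: 9→15, due 30, tardiness 0
Order 5: 15→22, due 25, tardiness 0
Order 1: 22→37, due 33, tardiness 4
Sum = 0+0+0+0+4 = 4.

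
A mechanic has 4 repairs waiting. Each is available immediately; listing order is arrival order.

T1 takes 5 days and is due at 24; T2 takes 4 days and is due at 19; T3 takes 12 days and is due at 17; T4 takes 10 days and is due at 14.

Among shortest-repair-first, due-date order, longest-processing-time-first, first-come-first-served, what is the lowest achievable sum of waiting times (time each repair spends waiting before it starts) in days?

32

SPT (increasing processing time): T2 T1 T4 T3.
T2: waits 0, runs 0→4
T1: waits 4, runs 4→9
T4: waits 9, runs 9→19
T3: waits 19, runs 19→31
Sum = 0+4+9+19 = 32.
EDD (increasing due date): T4 T3 T2 T1.
T4: waits 0, runs 0→10
T3: waits 10, runs 10→22
T2: waits 22, runs 22→26
T1: waits 26, runs 26→31
Sum = 0+10+22+26 = 58.
LPT (decreasing processing time): T3 T4 T1 T2.
T3: waits 0, runs 0→12
T4: waits 12, runs 12→22
T1: waits 22, runs 22→27
T2: waits 27, runs 27→31
Sum = 0+12+22+27 = 61.
FIFO (arrival order): T1 T2 T3 T4.
T1: waits 0, runs 0→5
T2: waits 5, runs 5→9
T3: waits 9, runs 9→21
T4: waits 21, runs 21→31
Sum = 0+5+9+21 = 35.
SPT 32, EDD 58, LPT 61, FIFO 35 → minimum 32.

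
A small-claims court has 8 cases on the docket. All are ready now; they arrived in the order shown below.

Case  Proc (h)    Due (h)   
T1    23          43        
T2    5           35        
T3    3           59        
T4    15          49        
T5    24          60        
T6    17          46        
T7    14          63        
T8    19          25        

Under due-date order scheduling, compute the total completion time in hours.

541

EDD (increasing due date): T8 T2 T1 T6 T4 T3 T5 T7.
T8: 0→19
T2: 19→24
T1: 24→47
T6: 47→64
T4: 64→79
T3: 79→82
T5: 82→106
T7: 106→120
Sum = 19+24+47+64+79+82+106+120 = 541.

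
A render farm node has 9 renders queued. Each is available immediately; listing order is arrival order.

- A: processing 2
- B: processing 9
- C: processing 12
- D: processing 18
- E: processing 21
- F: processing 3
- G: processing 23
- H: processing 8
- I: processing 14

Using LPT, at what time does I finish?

76

LPT (decreasing processing time): G E D I C B H F A.
G: 0→23
E: 23→44
D: 44→62
I: 62→76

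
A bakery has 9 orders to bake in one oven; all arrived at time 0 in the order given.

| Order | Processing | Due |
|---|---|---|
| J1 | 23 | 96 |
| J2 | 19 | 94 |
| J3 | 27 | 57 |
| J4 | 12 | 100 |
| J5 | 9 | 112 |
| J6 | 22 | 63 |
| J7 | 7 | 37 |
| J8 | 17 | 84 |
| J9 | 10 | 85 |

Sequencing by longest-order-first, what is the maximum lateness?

109

LPT (decreasing processing time): J3 J1 J6 J2 J8 J4 J9 J5 J7.
J3: 0→27, due 57, lateness -30
J1: 27→50, due 96, lateness -46
J6: 50→72, due 63, lateness 9
J2: 72→91, due 94, lateness -3
J8: 91→108, due 84, lateness 24
J4: 108→120, due 100, lateness 20
J9: 120→130, due 85, lateness 45
J5: 130→139, due 112, lateness 27
J7: 139→146, due 37, lateness 109
Maximum = 109.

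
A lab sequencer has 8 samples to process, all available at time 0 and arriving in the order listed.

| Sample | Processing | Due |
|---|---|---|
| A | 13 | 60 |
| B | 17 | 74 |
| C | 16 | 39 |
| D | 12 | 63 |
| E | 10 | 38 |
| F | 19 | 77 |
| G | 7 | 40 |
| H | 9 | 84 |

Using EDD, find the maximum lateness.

EDD (increasing due date): E C G A D B F H.
E: 0→10, due 38, lateness -28
C: 10→26, due 39, lateness -13
G: 26→33, due 40, lateness -7
A: 33→46, due 60, lateness -14
D: 46→58, due 63, lateness -5
B: 58→75, due 74, lateness 1
F: 75→94, due 77, lateness 17
H: 94→103, due 84, lateness 19
Maximum = 19.

19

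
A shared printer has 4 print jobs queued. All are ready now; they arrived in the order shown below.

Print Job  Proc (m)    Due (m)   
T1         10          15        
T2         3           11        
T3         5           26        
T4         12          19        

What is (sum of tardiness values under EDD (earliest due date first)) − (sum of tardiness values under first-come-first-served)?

EDD (increasing due date): T2 T1 T4 T3.
T2: 0→3, due 11, tardiness 0
T1: 3→13, due 15, tardiness 0
T4: 13→25, due 19, tardiness 6
T3: 25→30, due 26, tardiness 4
Sum = 0+0+6+4 = 10.
FIFO (arrival order): T1 T2 T3 T4.
T1: 0→10, due 15, tardiness 0
T2: 10→13, due 11, tardiness 2
T3: 13→18, due 26, tardiness 0
T4: 18→30, due 19, tardiness 11
Sum = 0+2+0+11 = 13.
Difference = 10 − 13 = -3.

-3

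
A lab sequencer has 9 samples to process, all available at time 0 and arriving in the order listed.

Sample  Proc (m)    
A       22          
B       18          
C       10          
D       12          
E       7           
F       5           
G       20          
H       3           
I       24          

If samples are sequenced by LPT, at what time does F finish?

118

LPT (decreasing processing time): I A G B D C E F H.
I: 0→24
A: 24→46
G: 46→66
B: 66→84
D: 84→96
C: 96→106
E: 106→113
F: 113→118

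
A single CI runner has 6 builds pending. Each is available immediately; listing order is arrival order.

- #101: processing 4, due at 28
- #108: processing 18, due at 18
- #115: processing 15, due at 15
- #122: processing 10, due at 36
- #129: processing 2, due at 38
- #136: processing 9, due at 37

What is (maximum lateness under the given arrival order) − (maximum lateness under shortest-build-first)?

FIFO (arrival order): #101 #108 #115 #122 #129 #136.
#101: 0→4, due 28, lateness -24
#108: 4→22, due 18, lateness 4
#115: 22→37, due 15, lateness 22
#122: 37→47, due 36, lateness 11
#129: 47→49, due 38, lateness 11
#136: 49→58, due 37, lateness 21
Maximum = 22.
SPT (increasing processing time): #129 #101 #136 #122 #115 #108.
#129: 0→2, due 38, lateness -36
#101: 2→6, due 28, lateness -22
#136: 6→15, due 37, lateness -22
#122: 15→25, due 36, lateness -11
#115: 25→40, due 15, lateness 25
#108: 40→58, due 18, lateness 40
Maximum = 40.
Difference = 22 − 40 = -18.

-18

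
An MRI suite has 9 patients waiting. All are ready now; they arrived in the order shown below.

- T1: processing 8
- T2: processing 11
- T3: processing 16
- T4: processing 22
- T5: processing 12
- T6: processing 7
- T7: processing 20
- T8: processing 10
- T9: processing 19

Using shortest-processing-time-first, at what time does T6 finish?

SPT (increasing processing time): T6 T1 T8 T2 T5 T3 T9 T7 T4.
T6: 0→7

7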